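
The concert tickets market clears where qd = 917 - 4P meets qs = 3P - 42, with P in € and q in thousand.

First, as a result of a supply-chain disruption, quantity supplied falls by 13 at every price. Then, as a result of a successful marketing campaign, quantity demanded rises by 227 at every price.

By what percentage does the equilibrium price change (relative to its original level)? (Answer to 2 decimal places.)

Initially, 917 - 4P = 3P - 42, so 959 = 7P and P = 137, q = 369.
After the shift, demand is qd = 1144 - 4P and supply is qs = 3P - 55.
Setting them equal: 1144 - 4P = 3P - 55 → 1199 = 7P, so P = 1199/7 ≈ 171.2857 and q = 3212/7 ≈ 458.8571.
%ΔP = (171.2857 − 137) / 137 × 100 = +25.03%.

+25.03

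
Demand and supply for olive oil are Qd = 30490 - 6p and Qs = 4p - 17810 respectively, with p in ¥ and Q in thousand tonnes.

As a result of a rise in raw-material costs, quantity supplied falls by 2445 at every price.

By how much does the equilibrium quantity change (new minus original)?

Solve the original market: 30490 - 6p = 4p - 17810, hence p = 4830 and Q = 1510.
The new curves are Qd = 30490 - 6p (demand) and Qs = 4p - 20255 (supply).
Setting them equal: 30490 - 6p = 4p - 20255 → 50745 = 10p, so p = 5074.5 and Q = 43.
ΔQ = 43 − 1510 = -1467.

-1467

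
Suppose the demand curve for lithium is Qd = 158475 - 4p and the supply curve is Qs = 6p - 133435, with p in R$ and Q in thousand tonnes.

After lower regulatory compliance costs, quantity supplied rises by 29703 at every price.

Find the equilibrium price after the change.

Original equilibrium: 158475 - 4p = 6p - 133435 gives 291910 = 10p, so p = 29191 and Q = 41711.
With the change applied: demand Qd = 158475 - 4p, supply Qs = 6p - 103732.
Clearing the new market: 158475 - 4p = 6p - 103732, so p = 26220.7 and Q = 53592.2.

26220.7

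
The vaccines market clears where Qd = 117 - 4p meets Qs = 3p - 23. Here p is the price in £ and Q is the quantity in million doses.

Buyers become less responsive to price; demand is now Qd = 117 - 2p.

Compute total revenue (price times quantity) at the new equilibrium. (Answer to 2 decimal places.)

1708.00

Before the shock: 117 - 4p = 3p - 23 ⇒ 140 = 7p ⇒ p = 20, Q = 37.
The new curves are Qd = 117 - 2p (demand) and Qs = 3p - 23 (supply).
Clearing the new market: 117 - 2p = 3p - 23, so p = 28 and Q = 61.
New expenditure = 28 × 61 = 1708.00.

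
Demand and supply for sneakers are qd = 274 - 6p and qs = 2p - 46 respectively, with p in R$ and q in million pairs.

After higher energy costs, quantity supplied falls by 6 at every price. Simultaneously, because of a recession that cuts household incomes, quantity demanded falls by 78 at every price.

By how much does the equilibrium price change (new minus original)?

Before the shock: 274 - 6p = 2p - 46 ⇒ 320 = 8p ⇒ p = 40, q = 34.
The new curves are qd = 196 - 6p (demand) and qs = 2p - 52 (supply).
New equilibrium: 196 - 6p = 2p - 52 ⇒ 248 = 8p ⇒ p = 31, q = 10.
Δp = 31 − 40 = -9.

-9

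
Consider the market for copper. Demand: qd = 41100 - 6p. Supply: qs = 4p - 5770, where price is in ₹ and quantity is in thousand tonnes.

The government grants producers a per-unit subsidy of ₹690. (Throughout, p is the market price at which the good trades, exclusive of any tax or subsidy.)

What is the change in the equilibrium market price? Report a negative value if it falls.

Solve the original market: 41100 - 6p = 4p - 5770, hence p = 4687 and q = 12978.
Since sellers receive the price plus the subsidy, the effective supply curve becomes qs = 4p - 3010.
Clearing the new market: 41100 - 6p = 4p - 3010, so p = 4411 and q = 14634.
Δp = 4411 − 4687 = -276.

-276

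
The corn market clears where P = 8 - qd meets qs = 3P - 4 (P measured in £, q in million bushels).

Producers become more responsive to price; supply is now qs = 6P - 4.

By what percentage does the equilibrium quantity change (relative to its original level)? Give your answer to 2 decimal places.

Before the shock: 8 - P = 3P - 4 ⇒ 12 = 4P ⇒ P = 3, q = 5.
The shock moves the curves to qd = 8 - P and qs = 6P - 4.
Equate the new curves: 8 - P = 6P - 4, giving 12 = 7P, P = 12/7 ≈ 1.7143, q = 44/7 ≈ 6.2857.
%Δq = (6.2857 − 5) / 5 × 100 = +25.71%.

+25.71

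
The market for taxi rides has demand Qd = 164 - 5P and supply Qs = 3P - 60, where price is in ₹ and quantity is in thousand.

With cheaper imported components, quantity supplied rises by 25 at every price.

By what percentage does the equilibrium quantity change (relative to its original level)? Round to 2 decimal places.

Solve the original market: 164 - 5P = 3P - 60, hence P = 28 and Q = 24.
The new curves are Qd = 164 - 5P (demand) and Qs = 3P - 35 (supply).
Setting them equal: 164 - 5P = 3P - 35 → 199 = 8P, so P = 24.875 and Q = 39.625.
%ΔQ = (39.625 − 24) / 24 × 100 = +65.10%.

+65.10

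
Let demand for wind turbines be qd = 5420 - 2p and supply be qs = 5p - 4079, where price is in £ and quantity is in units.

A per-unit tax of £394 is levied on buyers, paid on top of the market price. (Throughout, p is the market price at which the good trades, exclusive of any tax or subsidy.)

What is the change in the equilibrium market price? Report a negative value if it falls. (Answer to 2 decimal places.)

-112.57

Original equilibrium: 5420 - 2p = 5p - 4079 gives 9499 = 7p, so p = 1357 and q = 2706.
Since buyers pay the price plus the tax, the effective demand curve becomes qd = 4632 - 2p.
New equilibrium: 4632 - 2p = 5p - 4079 ⇒ 8711 = 7p ⇒ p = 8711/7 ≈ 1244.4286, q = 15002/7 ≈ 2143.1429.
Δp = 1244.4286 − 1357 = -112.57.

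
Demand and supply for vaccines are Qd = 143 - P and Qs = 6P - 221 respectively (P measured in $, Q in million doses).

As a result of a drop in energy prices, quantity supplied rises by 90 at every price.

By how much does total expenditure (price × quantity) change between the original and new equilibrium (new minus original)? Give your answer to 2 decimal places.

-666.73

Original equilibrium: 143 - P = 6P - 221 gives 364 = 7P, so P = 52 and Q = 91.
The shock moves the curves to Qd = 143 - P and Qs = 6P - 131.
Setting them equal: 143 - P = 6P - 131 → 274 = 7P, so P = 274/7 ≈ 39.1429 and Q = 727/7 ≈ 103.8571.
Expenditure moves from 52×91 = 4732 to 39.1429×103.8571 = 4065.2653; change = -666.73.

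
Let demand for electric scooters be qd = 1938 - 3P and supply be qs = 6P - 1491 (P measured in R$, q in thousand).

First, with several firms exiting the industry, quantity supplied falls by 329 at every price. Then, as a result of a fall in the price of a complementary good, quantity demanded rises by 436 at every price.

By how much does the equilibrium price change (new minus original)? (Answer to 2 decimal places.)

+85.00

Initially, 1938 - 3P = 6P - 1491, so 3429 = 9P and P = 381, q = 795.
The shock moves the curves to qd = 2374 - 3P and qs = 6P - 1820.
Clearing the new market: 2374 - 3P = 6P - 1820, so P = 466 and q = 976.
ΔP = 466 − 381 = +85.00.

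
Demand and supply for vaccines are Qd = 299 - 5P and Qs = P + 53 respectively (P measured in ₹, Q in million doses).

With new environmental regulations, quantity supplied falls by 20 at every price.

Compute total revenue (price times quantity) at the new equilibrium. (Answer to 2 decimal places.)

Original equilibrium: 299 - 5P = P + 53 gives 246 = 6P, so P = 41 and Q = 94.
After the shift, demand is Qd = 299 - 5P and supply is Qs = P + 33.
Clearing the new market: 299 - 5P = P + 33, so P = 133/3 ≈ 44.3333 and Q = 232/3 ≈ 77.3333.
New expenditure = 44.3333 × 77.3333 = 3428.44.

3428.44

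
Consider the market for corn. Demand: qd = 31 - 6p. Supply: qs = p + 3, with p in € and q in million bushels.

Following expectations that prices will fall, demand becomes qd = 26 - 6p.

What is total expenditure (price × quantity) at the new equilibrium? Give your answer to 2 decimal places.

20.65

Solve the original market: 31 - 6p = p + 3, hence p = 4 and q = 7.
The new curves are qd = 26 - 6p (demand) and qs = p + 3 (supply).
New equilibrium: 26 - 6p = p + 3 ⇒ 23 = 7p ⇒ p = 23/7 ≈ 3.2857, q = 44/7 ≈ 6.2857.
New expenditure = 3.2857 × 6.2857 = 20.65.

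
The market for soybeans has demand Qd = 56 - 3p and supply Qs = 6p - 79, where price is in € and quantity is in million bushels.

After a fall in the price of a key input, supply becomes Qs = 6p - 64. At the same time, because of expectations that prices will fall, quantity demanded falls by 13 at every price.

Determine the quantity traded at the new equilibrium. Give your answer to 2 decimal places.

Original equilibrium: 56 - 3p = 6p - 79 gives 135 = 9p, so p = 15 and Q = 11.
With the change applied: demand Qd = 43 - 3p, supply Qs = 6p - 64.
Equate the new curves: 43 - 3p = 6p - 64, giving 107 = 9p, p = 107/9 ≈ 11.8889, Q = 22/3 ≈ 7.3333.

7.33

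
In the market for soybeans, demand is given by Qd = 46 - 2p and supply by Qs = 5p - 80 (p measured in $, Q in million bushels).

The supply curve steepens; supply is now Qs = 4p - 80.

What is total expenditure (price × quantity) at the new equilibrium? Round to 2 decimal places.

Before the shock: 46 - 2p = 5p - 80 ⇒ 126 = 7p ⇒ p = 18, Q = 10.
With the change applied: demand Qd = 46 - 2p, supply Qs = 4p - 80.
Equate the new curves: 46 - 2p = 4p - 80, giving 126 = 6p, p = 21, Q = 4.
New expenditure = 21 × 4 = 84.00.

84.00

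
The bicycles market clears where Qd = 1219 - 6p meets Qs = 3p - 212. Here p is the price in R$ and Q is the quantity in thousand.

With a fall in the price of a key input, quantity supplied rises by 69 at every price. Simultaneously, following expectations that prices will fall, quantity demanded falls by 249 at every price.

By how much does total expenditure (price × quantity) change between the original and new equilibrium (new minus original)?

Initially, 1219 - 6p = 3p - 212, so 1431 = 9p and p = 159, Q = 265.
After the shift, demand is Qd = 970 - 6p and supply is Qs = 3p - 143.
Equate the new curves: 970 - 6p = 3p - 143, giving 1113 = 9p, p = 371/3 ≈ 123.6667, Q = 228.
Expenditure moves from 159×265 = 42135 to 123.6667×228 = 28196; change = -13939.

-13939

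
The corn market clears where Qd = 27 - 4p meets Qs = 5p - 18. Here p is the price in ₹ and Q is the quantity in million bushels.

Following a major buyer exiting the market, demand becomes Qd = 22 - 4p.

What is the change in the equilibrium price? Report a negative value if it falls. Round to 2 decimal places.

-0.56

Solve the original market: 27 - 4p = 5p - 18, hence p = 5 and Q = 7.
The shock moves the curves to Qd = 22 - 4p and Qs = 5p - 18.
Equate the new curves: 22 - 4p = 5p - 18, giving 40 = 9p, p = 40/9 ≈ 4.4444, Q = 38/9 ≈ 4.2222.
Δp = 4.4444 − 5 = -0.56.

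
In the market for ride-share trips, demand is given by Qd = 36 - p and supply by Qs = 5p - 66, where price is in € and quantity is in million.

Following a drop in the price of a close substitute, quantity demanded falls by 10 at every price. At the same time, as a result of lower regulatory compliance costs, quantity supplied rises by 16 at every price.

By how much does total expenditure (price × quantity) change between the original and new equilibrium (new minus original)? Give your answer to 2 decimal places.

Initially, 36 - p = 5p - 66, so 102 = 6p and p = 17, Q = 19.
With the change applied: demand Qd = 26 - p, supply Qs = 5p - 50.
Setting them equal: 26 - p = 5p - 50 → 76 = 6p, so p = 38/3 ≈ 12.6667 and Q = 40/3 ≈ 13.3333.
Expenditure moves from 17×19 = 323 to 12.6667×13.3333 = 168.8889; change = -154.11.

-154.11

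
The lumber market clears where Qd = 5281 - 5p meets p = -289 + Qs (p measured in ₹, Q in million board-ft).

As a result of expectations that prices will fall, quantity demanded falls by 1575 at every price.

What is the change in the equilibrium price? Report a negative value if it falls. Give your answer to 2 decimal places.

Before the shock: 5281 - 5p = p + 289 ⇒ 4992 = 6p ⇒ p = 832, Q = 1121.
After the shift, demand is Qd = 3706 - 5p and supply is Qs = p + 289.
New equilibrium: 3706 - 5p = p + 289 ⇒ 3417 = 6p ⇒ p = 569.5, Q = 858.5.
Δp = 569.5 − 832 = -262.50.

-262.50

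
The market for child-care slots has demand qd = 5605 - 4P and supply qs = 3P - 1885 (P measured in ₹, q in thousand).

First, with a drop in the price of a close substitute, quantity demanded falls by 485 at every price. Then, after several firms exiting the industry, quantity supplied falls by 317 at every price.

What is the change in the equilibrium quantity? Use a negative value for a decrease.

Before the shock: 5605 - 4P = 3P - 1885 ⇒ 7490 = 7P ⇒ P = 1070, q = 1325.
The shock moves the curves to qd = 5120 - 4P and qs = 3P - 2202.
New equilibrium: 5120 - 4P = 3P - 2202 ⇒ 7322 = 7P ⇒ P = 1046, q = 936.
Δq = 936 − 1325 = -389.

-389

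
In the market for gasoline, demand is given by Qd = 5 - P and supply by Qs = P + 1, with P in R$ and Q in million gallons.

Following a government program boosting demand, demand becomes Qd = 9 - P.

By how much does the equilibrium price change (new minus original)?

Initially, 5 - P = P + 1, so 4 = 2P and P = 2, Q = 3.
The shock moves the curves to Qd = 9 - P and Qs = P + 1.
New equilibrium: 9 - P = P + 1 ⇒ 8 = 2P ⇒ P = 4, Q = 5.
ΔP = 4 − 2 = +2.

+2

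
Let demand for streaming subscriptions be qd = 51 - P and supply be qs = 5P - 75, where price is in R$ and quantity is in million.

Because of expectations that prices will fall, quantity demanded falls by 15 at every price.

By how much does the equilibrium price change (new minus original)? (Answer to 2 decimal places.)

-2.50

Initially, 51 - P = 5P - 75, so 126 = 6P and P = 21, q = 30.
The new curves are qd = 36 - P (demand) and qs = 5P - 75 (supply).
Setting them equal: 36 - P = 5P - 75 → 111 = 6P, so P = 18.5 and q = 17.5.
ΔP = 18.5 − 21 = -2.50.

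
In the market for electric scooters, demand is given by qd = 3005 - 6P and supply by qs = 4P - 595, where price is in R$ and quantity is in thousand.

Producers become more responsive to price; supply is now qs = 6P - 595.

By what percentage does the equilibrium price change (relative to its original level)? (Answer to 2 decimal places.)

Before the shock: 3005 - 6P = 4P - 595 ⇒ 3600 = 10P ⇒ P = 360, q = 845.
With the change applied: demand qd = 3005 - 6P, supply qs = 6P - 595.
New equilibrium: 3005 - 6P = 6P - 595 ⇒ 3600 = 12P ⇒ P = 300, q = 1205.
%ΔP = (300 − 360) / 360 × 100 = -16.67%.

-16.67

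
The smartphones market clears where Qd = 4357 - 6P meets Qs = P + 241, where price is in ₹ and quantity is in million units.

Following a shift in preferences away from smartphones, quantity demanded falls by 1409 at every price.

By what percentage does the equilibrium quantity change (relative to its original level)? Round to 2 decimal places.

Original equilibrium: 4357 - 6P = P + 241 gives 4116 = 7P, so P = 588 and Q = 829.
The shock moves the curves to Qd = 2948 - 6P and Qs = P + 241.
Equate the new curves: 2948 - 6P = P + 241, giving 2707 = 7P, P = 2707/7 ≈ 386.7143, Q = 4394/7 ≈ 627.7143.
%ΔQ = (627.7143 − 829) / 829 × 100 = -24.28%.

-24.28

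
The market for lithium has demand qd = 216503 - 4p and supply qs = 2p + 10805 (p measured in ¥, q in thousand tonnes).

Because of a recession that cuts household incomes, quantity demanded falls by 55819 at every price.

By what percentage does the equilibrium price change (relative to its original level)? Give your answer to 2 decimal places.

Original equilibrium: 216503 - 4p = 2p + 10805 gives 205698 = 6p, so p = 34283 and q = 79371.
With the change applied: demand qd = 160684 - 4p, supply qs = 2p + 10805.
Equate the new curves: 160684 - 4p = 2p + 10805, giving 149879 = 6p, p = 149879/6 ≈ 24979.8333, q = 182294/3 ≈ 60764.6667.
%Δp = (24979.8333 − 34283) / 34283 × 100 = -27.14%.

-27.14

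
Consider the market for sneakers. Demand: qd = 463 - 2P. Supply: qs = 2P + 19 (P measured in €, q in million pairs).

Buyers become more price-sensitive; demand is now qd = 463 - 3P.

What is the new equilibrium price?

88.8

Solve the original market: 463 - 2P = 2P + 19, hence P = 111 and q = 241.
The shock moves the curves to qd = 463 - 3P and qs = 2P + 19.
Equate the new curves: 463 - 3P = 2P + 19, giving 444 = 5P, P = 88.8, q = 196.6.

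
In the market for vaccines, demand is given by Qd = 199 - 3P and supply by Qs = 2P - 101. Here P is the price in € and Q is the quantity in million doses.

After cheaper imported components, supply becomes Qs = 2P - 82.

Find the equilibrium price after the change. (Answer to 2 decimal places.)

56.20

Solve the original market: 199 - 3P = 2P - 101, hence P = 60 and Q = 19.
The new curves are Qd = 199 - 3P (demand) and Qs = 2P - 82 (supply).
Equate the new curves: 199 - 3P = 2P - 82, giving 281 = 5P, P = 56.2, Q = 30.4.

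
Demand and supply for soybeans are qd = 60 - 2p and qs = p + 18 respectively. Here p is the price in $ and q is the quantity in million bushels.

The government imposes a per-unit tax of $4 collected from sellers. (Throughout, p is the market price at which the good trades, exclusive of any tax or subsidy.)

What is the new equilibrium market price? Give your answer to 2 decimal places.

Original equilibrium: 60 - 2p = p + 18 gives 42 = 3p, so p = 14 and q = 32.
Since sellers keep the price net of the tax, the effective supply curve becomes qs = p + 14.
Setting them equal: 60 - 2p = p + 14 → 46 = 3p, so p = 46/3 ≈ 15.3333 and q = 88/3 ≈ 29.3333.

15.33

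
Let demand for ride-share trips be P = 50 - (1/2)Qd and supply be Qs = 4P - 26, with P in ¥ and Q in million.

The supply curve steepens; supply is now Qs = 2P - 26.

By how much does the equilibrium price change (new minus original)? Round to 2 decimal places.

+10.50

Original equilibrium: 100 - 2P = 4P - 26 gives 126 = 6P, so P = 21 and Q = 58.
After the shift, demand is Qd = 100 - 2P and supply is Qs = 2P - 26.
Clearing the new market: 100 - 2P = 2P - 26, so P = 31.5 and Q = 37.
ΔP = 31.5 − 21 = +10.50.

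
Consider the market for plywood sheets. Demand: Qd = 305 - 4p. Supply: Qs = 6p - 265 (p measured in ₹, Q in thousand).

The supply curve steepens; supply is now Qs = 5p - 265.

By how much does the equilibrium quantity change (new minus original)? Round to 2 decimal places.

-25.33

Before the shock: 305 - 4p = 6p - 265 ⇒ 570 = 10p ⇒ p = 57, Q = 77.
The shock moves the curves to Qd = 305 - 4p and Qs = 5p - 265.
New equilibrium: 305 - 4p = 5p - 265 ⇒ 570 = 9p ⇒ p = 190/3 ≈ 63.3333, Q = 155/3 ≈ 51.6667.
ΔQ = 51.6667 − 77 = -25.33.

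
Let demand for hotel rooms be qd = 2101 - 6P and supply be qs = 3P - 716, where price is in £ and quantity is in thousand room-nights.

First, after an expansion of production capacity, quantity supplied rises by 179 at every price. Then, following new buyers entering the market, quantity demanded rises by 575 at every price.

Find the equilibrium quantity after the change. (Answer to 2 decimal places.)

Solve the original market: 2101 - 6P = 3P - 716, hence P = 313 and q = 223.
After the shift, demand is qd = 2676 - 6P and supply is qs = 3P - 537.
Clearing the new market: 2676 - 6P = 3P - 537, so P = 357 and q = 534.

534.00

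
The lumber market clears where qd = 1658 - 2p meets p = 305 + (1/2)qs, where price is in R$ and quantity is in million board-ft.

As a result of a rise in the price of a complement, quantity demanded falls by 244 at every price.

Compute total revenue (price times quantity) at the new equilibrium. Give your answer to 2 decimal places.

203412.00

Before the shock: 1658 - 2p = 2p - 610 ⇒ 2268 = 4p ⇒ p = 567, q = 524.
The shock moves the curves to qd = 1414 - 2p and qs = 2p - 610.
Equate the new curves: 1414 - 2p = 2p - 610, giving 2024 = 4p, p = 506, q = 402.
New expenditure = 506 × 402 = 203412.00.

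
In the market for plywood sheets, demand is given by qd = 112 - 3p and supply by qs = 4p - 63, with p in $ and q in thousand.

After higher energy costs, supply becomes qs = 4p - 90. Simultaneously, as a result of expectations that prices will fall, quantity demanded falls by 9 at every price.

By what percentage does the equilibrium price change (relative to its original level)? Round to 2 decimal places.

+10.29

Solve the original market: 112 - 3p = 4p - 63, hence p = 25 and q = 37.
With the change applied: demand qd = 103 - 3p, supply qs = 4p - 90.
Clearing the new market: 103 - 3p = 4p - 90, so p = 193/7 ≈ 27.5714 and q = 142/7 ≈ 20.2857.
%Δp = (27.5714 − 25) / 25 × 100 = +10.29%.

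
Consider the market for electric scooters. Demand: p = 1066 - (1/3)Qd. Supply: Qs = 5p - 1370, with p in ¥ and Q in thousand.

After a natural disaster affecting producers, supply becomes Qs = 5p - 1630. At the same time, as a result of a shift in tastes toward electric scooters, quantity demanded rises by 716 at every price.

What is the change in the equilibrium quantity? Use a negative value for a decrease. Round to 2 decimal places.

+350.00

Solve the original market: 3198 - 3p = 5p - 1370, hence p = 571 and Q = 1485.
With the change applied: demand Qd = 3914 - 3p, supply Qs = 5p - 1630.
Equate the new curves: 3914 - 3p = 5p - 1630, giving 5544 = 8p, p = 693, Q = 1835.
ΔQ = 1835 − 1485 = +350.00.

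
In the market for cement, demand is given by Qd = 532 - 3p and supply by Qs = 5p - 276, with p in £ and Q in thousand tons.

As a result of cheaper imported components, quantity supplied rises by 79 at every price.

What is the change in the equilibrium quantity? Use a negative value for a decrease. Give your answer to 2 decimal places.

+29.63

Original equilibrium: 532 - 3p = 5p - 276 gives 808 = 8p, so p = 101 and Q = 229.
The shock moves the curves to Qd = 532 - 3p and Qs = 5p - 197.
Clearing the new market: 532 - 3p = 5p - 197, so p = 91.125 and Q = 258.625.
ΔQ = 258.625 − 229 = +29.63.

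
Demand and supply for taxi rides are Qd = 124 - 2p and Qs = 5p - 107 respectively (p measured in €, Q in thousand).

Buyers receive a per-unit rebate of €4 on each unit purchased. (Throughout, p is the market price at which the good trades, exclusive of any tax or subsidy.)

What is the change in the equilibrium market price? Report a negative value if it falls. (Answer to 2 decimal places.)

Original equilibrium: 124 - 2p = 5p - 107 gives 231 = 7p, so p = 33 and Q = 58.
Since buyers' out-of-pocket price is the market price minus the rebate, the effective demand curve becomes Qd = 132 - 2p.
Clearing the new market: 132 - 2p = 5p - 107, so p = 239/7 ≈ 34.1429 and Q = 446/7 ≈ 63.7143.
Δp = 34.1429 − 33 = +1.14.

+1.14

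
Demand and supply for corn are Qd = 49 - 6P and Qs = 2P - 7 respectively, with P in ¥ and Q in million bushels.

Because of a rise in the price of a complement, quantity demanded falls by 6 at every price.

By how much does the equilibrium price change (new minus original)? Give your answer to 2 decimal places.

-0.75

Initially, 49 - 6P = 2P - 7, so 56 = 8P and P = 7, Q = 7.
After the shift, demand is Qd = 43 - 6P and supply is Qs = 2P - 7.
Setting them equal: 43 - 6P = 2P - 7 → 50 = 8P, so P = 6.25 and Q = 5.5.
ΔP = 6.25 − 7 = -0.75.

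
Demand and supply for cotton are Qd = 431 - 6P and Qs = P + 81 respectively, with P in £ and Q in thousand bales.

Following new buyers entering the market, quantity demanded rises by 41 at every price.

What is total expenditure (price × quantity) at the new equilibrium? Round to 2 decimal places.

7644.45

Initially, 431 - 6P = P + 81, so 350 = 7P and P = 50, Q = 131.
The new curves are Qd = 472 - 6P (demand) and Qs = P + 81 (supply).
Setting them equal: 472 - 6P = P + 81 → 391 = 7P, so P = 391/7 ≈ 55.8571 and Q = 958/7 ≈ 136.8571.
New expenditure = 55.8571 × 136.8571 = 7644.45.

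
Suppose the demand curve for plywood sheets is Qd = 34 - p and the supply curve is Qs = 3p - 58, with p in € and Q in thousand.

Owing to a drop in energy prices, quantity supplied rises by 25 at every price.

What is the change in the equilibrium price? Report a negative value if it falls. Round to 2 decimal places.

-6.25

Before the shock: 34 - p = 3p - 58 ⇒ 92 = 4p ⇒ p = 23, Q = 11.
The new curves are Qd = 34 - p (demand) and Qs = 3p - 33 (supply).
Equate the new curves: 34 - p = 3p - 33, giving 67 = 4p, p = 16.75, Q = 17.25.
Δp = 16.75 − 23 = -6.25.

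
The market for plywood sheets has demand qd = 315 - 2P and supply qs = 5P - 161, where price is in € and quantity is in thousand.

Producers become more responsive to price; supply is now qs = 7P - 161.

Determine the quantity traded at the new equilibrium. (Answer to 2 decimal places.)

209.22

Solve the original market: 315 - 2P = 5P - 161, hence P = 68 and q = 179.
The shock moves the curves to qd = 315 - 2P and qs = 7P - 161.
New equilibrium: 315 - 2P = 7P - 161 ⇒ 476 = 9P ⇒ P = 476/9 ≈ 52.8889, q = 1883/9 ≈ 209.2222.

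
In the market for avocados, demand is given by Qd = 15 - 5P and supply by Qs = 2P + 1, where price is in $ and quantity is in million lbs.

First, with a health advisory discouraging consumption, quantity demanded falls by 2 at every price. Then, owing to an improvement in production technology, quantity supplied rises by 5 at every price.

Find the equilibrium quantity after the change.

Initially, 15 - 5P = 2P + 1, so 14 = 7P and P = 2, Q = 5.
The shock moves the curves to Qd = 13 - 5P and Qs = 2P + 6.
Clearing the new market: 13 - 5P = 2P + 6, so P = 1 and Q = 8.

8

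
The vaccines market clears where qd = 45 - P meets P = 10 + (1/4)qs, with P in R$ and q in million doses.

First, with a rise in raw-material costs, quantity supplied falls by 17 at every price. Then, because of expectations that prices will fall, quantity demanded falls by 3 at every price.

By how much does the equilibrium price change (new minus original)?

+2.8

Before the shock: 45 - P = 4P - 40 ⇒ 85 = 5P ⇒ P = 17, q = 28.
After the shift, demand is qd = 42 - P and supply is qs = 4P - 57.
Setting them equal: 42 - P = 4P - 57 → 99 = 5P, so P = 19.8 and q = 22.2.
ΔP = 19.8 − 17 = +2.8.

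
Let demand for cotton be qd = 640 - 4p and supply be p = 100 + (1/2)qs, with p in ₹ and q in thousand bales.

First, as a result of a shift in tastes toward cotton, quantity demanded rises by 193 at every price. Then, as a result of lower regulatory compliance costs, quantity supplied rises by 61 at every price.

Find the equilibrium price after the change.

Original equilibrium: 640 - 4p = 2p - 200 gives 840 = 6p, so p = 140 and q = 80.
With the change applied: demand qd = 833 - 4p, supply qs = 2p - 139.
Setting them equal: 833 - 4p = 2p - 139 → 972 = 6p, so p = 162 and q = 185.

162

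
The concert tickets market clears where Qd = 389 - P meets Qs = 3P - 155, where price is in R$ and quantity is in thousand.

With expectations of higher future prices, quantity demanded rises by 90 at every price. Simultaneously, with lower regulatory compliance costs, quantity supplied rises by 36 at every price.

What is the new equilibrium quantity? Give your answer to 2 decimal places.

329.50

Original equilibrium: 389 - P = 3P - 155 gives 544 = 4P, so P = 136 and Q = 253.
The new curves are Qd = 479 - P (demand) and Qs = 3P - 119 (supply).
Clearing the new market: 479 - P = 3P - 119, so P = 149.5 and Q = 329.5.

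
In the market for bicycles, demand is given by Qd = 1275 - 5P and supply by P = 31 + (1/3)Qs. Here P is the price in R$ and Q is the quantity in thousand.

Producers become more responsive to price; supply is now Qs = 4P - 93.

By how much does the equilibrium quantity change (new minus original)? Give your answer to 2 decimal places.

Before the shock: 1275 - 5P = 3P - 93 ⇒ 1368 = 8P ⇒ P = 171, Q = 420.
After the shift, demand is Qd = 1275 - 5P and supply is Qs = 4P - 93.
Setting them equal: 1275 - 5P = 4P - 93 → 1368 = 9P, so P = 152 and Q = 515.
ΔQ = 515 − 420 = +95.00.

+95.00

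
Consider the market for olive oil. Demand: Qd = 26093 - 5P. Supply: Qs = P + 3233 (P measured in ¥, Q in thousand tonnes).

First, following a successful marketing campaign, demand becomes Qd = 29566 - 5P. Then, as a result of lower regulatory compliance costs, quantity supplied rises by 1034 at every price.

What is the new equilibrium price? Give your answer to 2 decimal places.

4216.50

Initially, 26093 - 5P = P + 3233, so 22860 = 6P and P = 3810, Q = 7043.
The shock moves the curves to Qd = 29566 - 5P and Qs = P + 4267.
Clearing the new market: 29566 - 5P = P + 4267, so P = 4216.5 and Q = 8483.5.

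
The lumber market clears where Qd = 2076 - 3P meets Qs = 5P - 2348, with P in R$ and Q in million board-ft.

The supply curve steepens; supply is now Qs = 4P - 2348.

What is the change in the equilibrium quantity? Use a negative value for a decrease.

Before the shock: 2076 - 3P = 5P - 2348 ⇒ 4424 = 8P ⇒ P = 553, Q = 417.
With the change applied: demand Qd = 2076 - 3P, supply Qs = 4P - 2348.
Equate the new curves: 2076 - 3P = 4P - 2348, giving 4424 = 7P, P = 632, Q = 180.
ΔQ = 180 − 417 = -237.

-237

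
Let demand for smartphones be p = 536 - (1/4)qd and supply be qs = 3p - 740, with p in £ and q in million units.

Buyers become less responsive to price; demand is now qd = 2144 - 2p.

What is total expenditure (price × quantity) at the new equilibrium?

Initially, 2144 - 4p = 3p - 740, so 2884 = 7p and p = 412, q = 496.
After the shift, demand is qd = 2144 - 2p and supply is qs = 3p - 740.
New equilibrium: 2144 - 2p = 3p - 740 ⇒ 2884 = 5p ⇒ p = 576.8, q = 990.4.
New expenditure = 576.8 × 990.4 = 571262.72.

571262.72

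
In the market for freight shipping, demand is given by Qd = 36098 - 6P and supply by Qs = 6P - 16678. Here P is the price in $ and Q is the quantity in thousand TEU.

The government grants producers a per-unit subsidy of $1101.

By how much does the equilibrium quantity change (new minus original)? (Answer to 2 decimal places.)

+3303.00

Initially, 36098 - 6P = 6P - 16678, so 52776 = 12P and P = 4398, Q = 9710.
Since sellers receive the price plus the subsidy, the effective supply curve becomes Qs = 6P - 10072.
Setting them equal: 36098 - 6P = 6P - 10072 → 46170 = 12P, so P = 3847.5 and Q = 13013.
ΔQ = 13013 − 9710 = +3303.00.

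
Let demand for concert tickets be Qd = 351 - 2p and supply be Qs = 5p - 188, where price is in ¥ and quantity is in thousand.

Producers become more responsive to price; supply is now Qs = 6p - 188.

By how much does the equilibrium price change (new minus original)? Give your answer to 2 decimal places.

-9.63

Original equilibrium: 351 - 2p = 5p - 188 gives 539 = 7p, so p = 77 and Q = 197.
After the shift, demand is Qd = 351 - 2p and supply is Qs = 6p - 188.
New equilibrium: 351 - 2p = 6p - 188 ⇒ 539 = 8p ⇒ p = 67.375, Q = 216.25.
Δp = 67.375 − 77 = -9.63.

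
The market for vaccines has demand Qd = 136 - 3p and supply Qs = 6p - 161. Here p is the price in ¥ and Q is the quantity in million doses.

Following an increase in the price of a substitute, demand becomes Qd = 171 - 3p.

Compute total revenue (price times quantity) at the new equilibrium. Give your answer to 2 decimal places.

2225.63

Before the shock: 136 - 3p = 6p - 161 ⇒ 297 = 9p ⇒ p = 33, Q = 37.
With the change applied: demand Qd = 171 - 3p, supply Qs = 6p - 161.
Equate the new curves: 171 - 3p = 6p - 161, giving 332 = 9p, p = 332/9 ≈ 36.8889, Q = 181/3 ≈ 60.3333.
New expenditure = 36.8889 × 60.3333 = 2225.63.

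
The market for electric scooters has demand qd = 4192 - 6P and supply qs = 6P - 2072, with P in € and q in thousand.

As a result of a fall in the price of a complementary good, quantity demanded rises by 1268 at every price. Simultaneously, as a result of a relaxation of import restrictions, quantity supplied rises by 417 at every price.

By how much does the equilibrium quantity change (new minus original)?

Original equilibrium: 4192 - 6P = 6P - 2072 gives 6264 = 12P, so P = 522 and q = 1060.
The new curves are qd = 5460 - 6P (demand) and qs = 6P - 1655 (supply).
Clearing the new market: 5460 - 6P = 6P - 1655, so P = 7115/12 ≈ 592.9167 and q = 1902.5.
Δq = 1902.5 − 1060 = +842.5.

+842.5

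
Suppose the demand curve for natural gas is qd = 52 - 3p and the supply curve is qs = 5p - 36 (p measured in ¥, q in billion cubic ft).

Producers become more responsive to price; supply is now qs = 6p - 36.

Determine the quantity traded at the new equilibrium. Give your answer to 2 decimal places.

22.67

Solve the original market: 52 - 3p = 5p - 36, hence p = 11 and q = 19.
With the change applied: demand qd = 52 - 3p, supply qs = 6p - 36.
Equate the new curves: 52 - 3p = 6p - 36, giving 88 = 9p, p = 88/9 ≈ 9.7778, q = 68/3 ≈ 22.6667.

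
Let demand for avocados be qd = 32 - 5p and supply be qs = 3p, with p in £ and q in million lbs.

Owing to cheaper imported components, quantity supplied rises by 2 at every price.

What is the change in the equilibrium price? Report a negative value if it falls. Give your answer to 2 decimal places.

Before the shock: 32 - 5p = 3p ⇒ 32 = 8p ⇒ p = 4, q = 12.
With the change applied: demand qd = 32 - 5p, supply qs = 3p + 2.
Clearing the new market: 32 - 5p = 3p + 2, so p = 3.75 and q = 13.25.
Δp = 3.75 − 4 = -0.25.

-0.25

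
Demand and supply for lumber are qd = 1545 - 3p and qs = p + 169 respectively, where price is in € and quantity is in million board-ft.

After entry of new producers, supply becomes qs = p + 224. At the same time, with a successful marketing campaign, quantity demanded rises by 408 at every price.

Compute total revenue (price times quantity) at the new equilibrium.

283664.0625

Original equilibrium: 1545 - 3p = p + 169 gives 1376 = 4p, so p = 344 and q = 513.
The new curves are qd = 1953 - 3p (demand) and qs = p + 224 (supply).
Equate the new curves: 1953 - 3p = p + 224, giving 1729 = 4p, p = 432.25, q = 656.25.
New expenditure = 432.25 × 656.25 = 283664.0625.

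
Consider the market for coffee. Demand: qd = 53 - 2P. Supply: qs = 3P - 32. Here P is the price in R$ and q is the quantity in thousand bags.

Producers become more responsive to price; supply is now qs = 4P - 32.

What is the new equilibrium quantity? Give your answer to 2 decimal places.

Initially, 53 - 2P = 3P - 32, so 85 = 5P and P = 17, q = 19.
After the shift, demand is qd = 53 - 2P and supply is qs = 4P - 32.
Setting them equal: 53 - 2P = 4P - 32 → 85 = 6P, so P = 85/6 ≈ 14.1667 and q = 74/3 ≈ 24.6667.

24.67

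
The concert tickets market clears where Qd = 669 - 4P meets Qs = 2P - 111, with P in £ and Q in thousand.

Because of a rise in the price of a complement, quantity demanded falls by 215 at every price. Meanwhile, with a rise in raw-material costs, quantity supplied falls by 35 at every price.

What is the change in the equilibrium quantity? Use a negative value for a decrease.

-95

Solve the original market: 669 - 4P = 2P - 111, hence P = 130 and Q = 149.
The shock moves the curves to Qd = 454 - 4P and Qs = 2P - 146.
Clearing the new market: 454 - 4P = 2P - 146, so P = 100 and Q = 54.
ΔQ = 54 − 149 = -95.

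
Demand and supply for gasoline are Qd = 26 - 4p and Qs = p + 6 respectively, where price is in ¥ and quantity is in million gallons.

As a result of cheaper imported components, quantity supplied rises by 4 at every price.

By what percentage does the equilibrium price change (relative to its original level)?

Initially, 26 - 4p = p + 6, so 20 = 5p and p = 4, Q = 10.
With the change applied: demand Qd = 26 - 4p, supply Qs = p + 10.
Setting them equal: 26 - 4p = p + 10 → 16 = 5p, so p = 3.2 and Q = 13.2.
%Δp = (3.2 − 4) / 4 × 100 = -20%.

-20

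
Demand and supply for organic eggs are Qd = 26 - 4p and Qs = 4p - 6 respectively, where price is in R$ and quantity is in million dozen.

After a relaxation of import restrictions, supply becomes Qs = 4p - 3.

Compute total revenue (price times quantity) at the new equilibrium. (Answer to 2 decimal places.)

Original equilibrium: 26 - 4p = 4p - 6 gives 32 = 8p, so p = 4 and Q = 10.
After the shift, demand is Qd = 26 - 4p and supply is Qs = 4p - 3.
Equate the new curves: 26 - 4p = 4p - 3, giving 29 = 8p, p = 3.625, Q = 11.5.
New expenditure = 3.625 × 11.5 = 41.69.

41.69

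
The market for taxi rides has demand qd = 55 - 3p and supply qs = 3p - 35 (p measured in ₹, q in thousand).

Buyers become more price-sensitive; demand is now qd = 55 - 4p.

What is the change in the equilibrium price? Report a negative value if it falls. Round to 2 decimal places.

-2.14

Before the shock: 55 - 3p = 3p - 35 ⇒ 90 = 6p ⇒ p = 15, q = 10.
The shock moves the curves to qd = 55 - 4p and qs = 3p - 35.
New equilibrium: 55 - 4p = 3p - 35 ⇒ 90 = 7p ⇒ p = 90/7 ≈ 12.8571, q = 25/7 ≈ 3.5714.
Δp = 12.8571 − 15 = -2.14.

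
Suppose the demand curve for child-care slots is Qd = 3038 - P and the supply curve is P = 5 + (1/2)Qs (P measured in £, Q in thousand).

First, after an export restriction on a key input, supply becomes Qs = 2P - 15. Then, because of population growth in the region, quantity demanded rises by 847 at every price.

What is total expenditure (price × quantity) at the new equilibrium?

3360500

Original equilibrium: 3038 - P = 2P - 10 gives 3048 = 3P, so P = 1016 and Q = 2022.
After the shift, demand is Qd = 3885 - P and supply is Qs = 2P - 15.
Clearing the new market: 3885 - P = 2P - 15, so P = 1300 and Q = 2585.
New expenditure = 1300 × 2585 = 3360500.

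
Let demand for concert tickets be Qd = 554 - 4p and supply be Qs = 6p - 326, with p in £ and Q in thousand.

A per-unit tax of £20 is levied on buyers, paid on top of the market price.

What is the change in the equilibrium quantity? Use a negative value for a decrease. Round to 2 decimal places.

Solve the original market: 554 - 4p = 6p - 326, hence p = 88 and Q = 202.
Since buyers pay the price plus the tax, the effective demand curve becomes Qd = 474 - 4p.
New equilibrium: 474 - 4p = 6p - 326 ⇒ 800 = 10p ⇒ p = 80, Q = 154.
ΔQ = 154 − 202 = -48.00.

-48.00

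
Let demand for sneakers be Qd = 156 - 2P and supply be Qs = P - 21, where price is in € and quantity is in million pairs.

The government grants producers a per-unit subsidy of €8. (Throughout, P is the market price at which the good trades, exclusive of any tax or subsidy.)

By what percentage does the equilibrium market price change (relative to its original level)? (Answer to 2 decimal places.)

-4.52

Before the shock: 156 - 2P = P - 21 ⇒ 177 = 3P ⇒ P = 59, Q = 38.
Since sellers receive the price plus the subsidy, the effective supply curve becomes Qs = P - 13.
Clearing the new market: 156 - 2P = P - 13, so P = 169/3 ≈ 56.3333 and Q = 130/3 ≈ 43.3333.
%ΔP = (56.3333 − 59) / 59 × 100 = -4.52%.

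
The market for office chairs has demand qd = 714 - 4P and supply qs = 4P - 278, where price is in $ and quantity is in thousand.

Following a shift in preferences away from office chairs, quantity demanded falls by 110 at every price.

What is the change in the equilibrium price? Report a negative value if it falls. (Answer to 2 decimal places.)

-13.75

Before the shock: 714 - 4P = 4P - 278 ⇒ 992 = 8P ⇒ P = 124, q = 218.
With the change applied: demand qd = 604 - 4P, supply qs = 4P - 278.
Clearing the new market: 604 - 4P = 4P - 278, so P = 110.25 and q = 163.
ΔP = 110.25 − 124 = -13.75.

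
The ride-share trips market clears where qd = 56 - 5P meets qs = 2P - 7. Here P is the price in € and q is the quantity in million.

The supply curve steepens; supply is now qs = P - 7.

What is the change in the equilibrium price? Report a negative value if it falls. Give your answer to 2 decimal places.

Before the shock: 56 - 5P = 2P - 7 ⇒ 63 = 7P ⇒ P = 9, q = 11.
The shock moves the curves to qd = 56 - 5P and qs = P - 7.
Equate the new curves: 56 - 5P = P - 7, giving 63 = 6P, P = 10.5, q = 3.5.
ΔP = 10.5 − 9 = +1.50.

+1.50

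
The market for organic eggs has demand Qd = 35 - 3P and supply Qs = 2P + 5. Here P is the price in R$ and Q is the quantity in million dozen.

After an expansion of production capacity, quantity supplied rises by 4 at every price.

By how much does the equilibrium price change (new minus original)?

-0.8

Solve the original market: 35 - 3P = 2P + 5, hence P = 6 and Q = 17.
The new curves are Qd = 35 - 3P (demand) and Qs = 2P + 9 (supply).
Setting them equal: 35 - 3P = 2P + 9 → 26 = 5P, so P = 5.2 and Q = 19.4.
ΔP = 5.2 − 6 = -0.8.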